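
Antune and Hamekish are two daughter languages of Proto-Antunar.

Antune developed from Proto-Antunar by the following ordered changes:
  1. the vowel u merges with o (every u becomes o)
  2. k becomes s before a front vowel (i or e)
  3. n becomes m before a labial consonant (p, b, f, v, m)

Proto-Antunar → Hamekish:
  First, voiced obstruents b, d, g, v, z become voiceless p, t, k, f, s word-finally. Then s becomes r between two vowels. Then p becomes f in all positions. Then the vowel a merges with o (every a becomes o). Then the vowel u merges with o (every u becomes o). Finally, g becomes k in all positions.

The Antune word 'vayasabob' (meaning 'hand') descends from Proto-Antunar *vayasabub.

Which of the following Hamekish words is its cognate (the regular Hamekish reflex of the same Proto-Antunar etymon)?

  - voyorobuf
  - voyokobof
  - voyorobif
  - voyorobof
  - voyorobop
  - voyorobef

voyorobof

Hamekish: start from *vayasabub.
  rule 1 (final devoicing): vayasabub → vayasabup
  rule 2 (rhotacism): vayasabup → vayarabup
  rule 3 (unconditioned shift): vayarabup → vayarabuf
  rule 4 (vowel merger): vayarabuf → voyorobuf
  rule 5 (vowel merger): voyorobuf → voyorobof
  rule 6: no change — voyorobof
  ⇒ Hamekish voyorobof
The other candidates each miss or misapply at least one Hamekish change.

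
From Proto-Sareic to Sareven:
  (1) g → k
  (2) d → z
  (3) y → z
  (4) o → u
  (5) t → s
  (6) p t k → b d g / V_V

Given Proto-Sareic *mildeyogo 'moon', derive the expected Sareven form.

Sareven: *mildeyogo > mildeyoko > milzeyoko > milzezoko > milzezuku > milzezugu  (by unconditioned shift, unconditioned shift, unconditioned shift, vowel merger, intervocalic voicing)

milzezugu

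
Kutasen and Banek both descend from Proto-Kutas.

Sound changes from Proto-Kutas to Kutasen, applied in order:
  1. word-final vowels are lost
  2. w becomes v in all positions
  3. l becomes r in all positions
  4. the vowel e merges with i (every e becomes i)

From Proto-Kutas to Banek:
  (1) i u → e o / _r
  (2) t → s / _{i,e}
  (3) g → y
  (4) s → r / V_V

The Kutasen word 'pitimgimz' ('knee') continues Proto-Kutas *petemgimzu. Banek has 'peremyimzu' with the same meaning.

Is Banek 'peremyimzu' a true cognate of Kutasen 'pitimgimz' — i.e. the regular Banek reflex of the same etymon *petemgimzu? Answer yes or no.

yes

Derive the expected Banek reflex of *petemgimzu:
Banek: *petemgimzu > pesemgimzu > pesemyimzu > peremyimzu  (by palatalisation, unconditioned shift, rhotacism)
Banek 'peremyimzu' matches the regular reflex exactly, so the pair is cognate.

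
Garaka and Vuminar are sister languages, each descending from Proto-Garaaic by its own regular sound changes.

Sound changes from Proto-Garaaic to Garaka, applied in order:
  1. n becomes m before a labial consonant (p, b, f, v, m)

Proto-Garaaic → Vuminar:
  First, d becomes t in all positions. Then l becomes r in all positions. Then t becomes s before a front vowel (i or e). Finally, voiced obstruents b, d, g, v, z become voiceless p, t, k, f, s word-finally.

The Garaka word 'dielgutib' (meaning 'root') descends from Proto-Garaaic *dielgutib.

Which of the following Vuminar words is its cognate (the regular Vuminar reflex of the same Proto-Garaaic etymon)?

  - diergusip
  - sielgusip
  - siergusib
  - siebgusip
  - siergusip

siergusip

Vuminar: *dielgutib > tielgutib > tiergutib > siergusib > siergusip  (by unconditioned shift, unconditioned shift, palatalisation, final devoicing)
Among the options, 'siergusip' alone shows every Vuminar change applied in order.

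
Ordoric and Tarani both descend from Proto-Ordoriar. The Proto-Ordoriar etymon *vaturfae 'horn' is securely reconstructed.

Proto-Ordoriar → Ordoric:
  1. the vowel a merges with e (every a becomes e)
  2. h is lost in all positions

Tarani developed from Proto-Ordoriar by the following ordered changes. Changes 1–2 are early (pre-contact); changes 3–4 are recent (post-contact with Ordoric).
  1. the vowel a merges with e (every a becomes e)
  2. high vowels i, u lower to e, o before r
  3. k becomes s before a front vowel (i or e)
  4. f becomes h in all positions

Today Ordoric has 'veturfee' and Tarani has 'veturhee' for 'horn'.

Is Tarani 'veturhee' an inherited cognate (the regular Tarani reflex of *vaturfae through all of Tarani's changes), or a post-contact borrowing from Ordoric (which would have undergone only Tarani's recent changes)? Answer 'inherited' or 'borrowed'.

borrowed

If inherited, *vaturfae would pass through all of Tarani's changes:
Tarani: start from *vaturfae.
  rule 1 (vowel merger): vaturfae → veturfee
  rule 2 (pre-rhotic lowering): veturfee → vetorfee
  rule 3: no change — vetorfee
  rule 4 (unconditioned shift): vetorfee → vetorhee
  ⇒ Tarani vetorhee
If borrowed from Ordoric 'veturfee' after the early changes, it would undergo only the recent ones:
  rule 3 (palatalisation): no change (veturfee)
  rule 4 (unconditioned shift): veturfee → veturhee
  ⇒ as a loan: veturhee
Tarani 'veturhee' matches the loan outcome 'veturhee', not the inherited 'vetorhee' — it skipped the early Tarani changes, so it was borrowed from Ordoric.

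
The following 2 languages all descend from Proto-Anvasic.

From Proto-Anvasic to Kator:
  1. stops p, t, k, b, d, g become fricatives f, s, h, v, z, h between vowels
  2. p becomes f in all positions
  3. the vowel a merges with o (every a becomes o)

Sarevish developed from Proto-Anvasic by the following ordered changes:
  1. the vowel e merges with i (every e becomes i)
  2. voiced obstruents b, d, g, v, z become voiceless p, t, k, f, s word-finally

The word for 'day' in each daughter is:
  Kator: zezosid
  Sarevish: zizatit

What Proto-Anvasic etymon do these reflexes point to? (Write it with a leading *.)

*zezatid

Position 5: Kator has s, Sarevish has t. Taking the neighbouring segments as reconstructed: Kator s could go back to *t or *s; Sarevish t can only go back to *t — the one source consistent with every daughter is *t.
Position 7: Kator has d, Sarevish has t. Kator preserves d here (none of its changes turn any other segment into d), so the proto-segment is *d.
Verify the candidate proto-form against each daughter:
Kator: *zezatid
  zezatid → zezasid   [intervocalic lenition]
  zezasid (rule 2 does not apply)
  zezasid → zezosid   [vowel merger]
  giving Kator zezosid.
Sarevish: *zezatid > zizatid > zizatit  (by vowel merger, final devoicing)
No other proto-form is consistent with every reflex, so the reconstruction is *zezatid.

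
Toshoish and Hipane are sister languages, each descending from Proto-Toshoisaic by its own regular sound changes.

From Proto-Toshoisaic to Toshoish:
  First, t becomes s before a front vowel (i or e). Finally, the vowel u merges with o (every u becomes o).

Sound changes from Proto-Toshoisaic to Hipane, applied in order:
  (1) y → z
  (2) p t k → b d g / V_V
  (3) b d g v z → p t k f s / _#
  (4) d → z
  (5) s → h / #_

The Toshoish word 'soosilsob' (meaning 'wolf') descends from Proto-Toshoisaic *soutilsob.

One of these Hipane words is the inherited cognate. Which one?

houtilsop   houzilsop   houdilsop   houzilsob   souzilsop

Hipane: *soutilsob > soudilsob > soudilsop > souzilsop > houzilsop  (by intervocalic voicing, final devoicing, unconditioned shift, debuccalisation)
Only 'houzilsop' matches the regular Hipane development of *soutilsob.

houzilsop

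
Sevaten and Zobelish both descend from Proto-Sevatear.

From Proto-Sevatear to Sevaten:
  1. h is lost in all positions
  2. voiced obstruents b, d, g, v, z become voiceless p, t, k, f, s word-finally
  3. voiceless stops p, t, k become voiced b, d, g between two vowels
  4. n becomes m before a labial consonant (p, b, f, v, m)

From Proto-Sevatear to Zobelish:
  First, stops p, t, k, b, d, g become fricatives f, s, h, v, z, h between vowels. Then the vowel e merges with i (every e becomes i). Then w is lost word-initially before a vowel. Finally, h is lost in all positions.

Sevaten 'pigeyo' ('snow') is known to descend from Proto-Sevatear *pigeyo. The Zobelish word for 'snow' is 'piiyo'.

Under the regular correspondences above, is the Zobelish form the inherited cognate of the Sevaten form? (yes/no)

Derive the expected Zobelish reflex of *pigeyo:
Zobelish: *pigeyo > piheyo > pihiyo > piiyo  (by intervocalic lenition, vowel merger, h-loss)
Zobelish 'piiyo' matches the regular reflex exactly, so the pair is cognate.

yes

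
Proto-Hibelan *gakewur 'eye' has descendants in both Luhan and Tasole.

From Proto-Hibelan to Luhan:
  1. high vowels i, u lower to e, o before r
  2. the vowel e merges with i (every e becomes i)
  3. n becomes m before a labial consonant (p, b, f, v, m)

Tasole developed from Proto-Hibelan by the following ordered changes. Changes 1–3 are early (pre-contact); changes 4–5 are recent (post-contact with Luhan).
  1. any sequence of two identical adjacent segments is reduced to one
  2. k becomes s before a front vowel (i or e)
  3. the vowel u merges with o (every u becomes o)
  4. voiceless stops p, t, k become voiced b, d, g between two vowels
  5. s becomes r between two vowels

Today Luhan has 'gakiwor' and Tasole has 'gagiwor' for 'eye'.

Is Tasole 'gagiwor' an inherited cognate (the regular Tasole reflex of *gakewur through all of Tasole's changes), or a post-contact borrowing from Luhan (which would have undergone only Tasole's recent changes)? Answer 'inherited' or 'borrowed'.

If inherited, *gakewur would pass through all of Tasole's changes:
Tasole: start from *gakewur.
  rule 1: no change — gakewur
  rule 2 (palatalisation): gakewur → gasewur
  rule 3 (vowel merger): gasewur → gasewor
  rule 4: no change — gasewor
  rule 5 (rhotacism): gasewor → garewor
  ⇒ Tasole garewor
If borrowed from Luhan 'gakiwor' after the early changes, it would undergo only the recent ones:
  rule 4 (intervocalic voicing): gakiwor → gagiwor
  rule 5 (rhotacism): no change (gagiwor)
  ⇒ as a loan: gagiwor
Tasole 'gagiwor' matches the loan outcome 'gagiwor', not the inherited 'garewor' — it skipped the early Tasole changes, so it was borrowed from Luhan.

borrowed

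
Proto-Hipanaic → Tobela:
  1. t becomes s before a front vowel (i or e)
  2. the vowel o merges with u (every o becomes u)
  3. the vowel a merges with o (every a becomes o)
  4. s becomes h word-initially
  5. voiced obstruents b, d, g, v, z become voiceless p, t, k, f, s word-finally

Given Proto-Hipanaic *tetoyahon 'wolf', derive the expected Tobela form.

Tobela: *tetoyahon
  tetoyahon → setoyahon   [palatalisation]
  setoyahon → setuyahun   [vowel merger]
  setuyahun → setuyohun   [vowel merger]
  setuyohun → hetuyohun   [debuccalisation]
  hetuyohun (rule 5 does not apply)
  giving Tobela hetuyohun.

hetuyohun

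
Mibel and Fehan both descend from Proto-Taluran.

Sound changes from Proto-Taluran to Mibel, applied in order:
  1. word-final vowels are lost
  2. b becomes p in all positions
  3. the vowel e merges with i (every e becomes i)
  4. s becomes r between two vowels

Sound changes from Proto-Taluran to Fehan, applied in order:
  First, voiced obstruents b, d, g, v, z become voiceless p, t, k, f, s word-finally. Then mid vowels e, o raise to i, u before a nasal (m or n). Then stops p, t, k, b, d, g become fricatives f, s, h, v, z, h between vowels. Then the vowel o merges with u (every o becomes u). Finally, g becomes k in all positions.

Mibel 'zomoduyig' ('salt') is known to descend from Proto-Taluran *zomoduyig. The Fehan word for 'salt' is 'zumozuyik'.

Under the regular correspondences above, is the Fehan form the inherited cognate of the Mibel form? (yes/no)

Derive the expected Fehan reflex of *zomoduyig:
Fehan: *zomoduyig > zomoduyik > zumoduyik > zumozuyik > zumuzuyik  (by final devoicing, pre-nasal raising, intervocalic lenition, vowel merger)
The regular Fehan reflex would be 'zumuzuyik', but the attested form is 'zumozuyik'. The correspondence is irregular, so they are not cognates (the Fehan form has a different source).

no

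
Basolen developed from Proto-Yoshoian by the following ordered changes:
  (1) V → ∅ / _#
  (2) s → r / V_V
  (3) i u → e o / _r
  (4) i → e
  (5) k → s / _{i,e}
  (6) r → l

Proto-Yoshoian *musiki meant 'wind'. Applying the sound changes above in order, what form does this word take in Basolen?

molek

Basolen: start from *musiki.
  rule 1 (apocope): musiki → musik
  rule 2 (rhotacism): musik → murik
  rule 3 (pre-rhotic lowering): murik → morik
  rule 4 (vowel merger): morik → morek
  rule 5: no change — morek
  rule 6 (unconditioned shift): morek → molek
  ⇒ Basolen molek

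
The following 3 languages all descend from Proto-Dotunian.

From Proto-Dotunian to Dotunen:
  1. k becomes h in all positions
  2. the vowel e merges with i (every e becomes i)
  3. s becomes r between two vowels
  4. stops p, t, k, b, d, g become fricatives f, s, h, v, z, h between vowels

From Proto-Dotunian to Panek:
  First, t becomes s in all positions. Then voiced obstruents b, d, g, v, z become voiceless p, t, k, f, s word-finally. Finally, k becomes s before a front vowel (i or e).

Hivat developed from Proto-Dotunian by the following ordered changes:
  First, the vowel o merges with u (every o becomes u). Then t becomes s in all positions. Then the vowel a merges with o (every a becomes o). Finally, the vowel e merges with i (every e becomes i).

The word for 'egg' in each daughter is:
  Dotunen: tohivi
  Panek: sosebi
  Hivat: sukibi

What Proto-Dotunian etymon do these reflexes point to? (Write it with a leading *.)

Position 4: Dotunen has i, Panek has e, Hivat has i. Panek preserves e here (none of its changes turn any other segment into e), so the proto-segment is *e.
Position 5: Dotunen has v, Panek has b, Hivat has b. Panek preserves b here (none of its changes turn any other segment into b), so the proto-segment is *b.
Position 2: Dotunen has o, Panek has o, Hivat has u. Dotunen preserves o here (none of its changes turn any other segment into o), so the proto-segment is *o.
Continuing position by position gives *tokebi; check it forward:
Dotunen: start from *tokebi.
  rule 1 (unconditioned shift): tokebi → tohebi
  rule 2 (vowel merger): tohebi → tohibi
  rule 3: no change — tohibi
  rule 4 (intervocalic lenition): tohibi → tohivi
  ⇒ Dotunen tohivi
Panek: *tokebi > sokebi > sosebi  (by unconditioned shift, palatalisation)
Hivat: start from *tokebi.
  rule 1 (vowel merger): tokebi → tukebi
  rule 2 (unconditioned shift): tukebi → sukebi
  rule 3: no change — sukebi
  rule 4 (vowel merger): sukebi → sukibi
  ⇒ Hivat sukibi
No other proto-form is consistent with every reflex, so the reconstruction is *tokebi.

*tokebi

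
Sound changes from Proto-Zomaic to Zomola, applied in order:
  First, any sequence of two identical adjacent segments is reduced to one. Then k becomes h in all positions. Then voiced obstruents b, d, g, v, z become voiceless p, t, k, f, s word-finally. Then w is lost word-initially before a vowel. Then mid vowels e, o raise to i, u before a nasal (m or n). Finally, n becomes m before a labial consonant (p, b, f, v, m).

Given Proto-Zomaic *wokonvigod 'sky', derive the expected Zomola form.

ohumvigot

Zomola: *wokonvigod
  wokonvigod (rule 1 does not apply)
  wokonvigod → wohonvigod   [unconditioned shift]
  wohonvigod → wohonvigot   [final devoicing]
  wohonvigot → ohonvigot   [glide loss]
  ohonvigot → ohunvigot   [pre-nasal raising]
  ohunvigot → ohumvigot   [nasal place assimilation]
  giving Zomola ohumvigot.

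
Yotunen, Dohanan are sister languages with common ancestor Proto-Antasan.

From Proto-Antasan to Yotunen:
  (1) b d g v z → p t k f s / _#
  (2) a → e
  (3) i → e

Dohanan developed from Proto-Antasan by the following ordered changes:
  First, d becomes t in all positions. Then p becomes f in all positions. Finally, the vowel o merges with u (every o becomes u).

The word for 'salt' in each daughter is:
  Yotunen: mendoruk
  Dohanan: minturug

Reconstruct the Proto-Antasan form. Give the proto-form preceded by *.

Position 4: Yotunen has d, Dohanan has t. Yotunen preserves d here (none of its changes turn any other segment into d), so the proto-segment is *d.
Position 2: Yotunen has e, Dohanan has i. Dohanan preserves i here (none of its changes turn any other segment into i), so the proto-segment is *i.
Position 5: Yotunen has o, Dohanan has u. Yotunen preserves o here (none of its changes turn any other segment into o), so the proto-segment is *o.
Continuing position by position gives *mindorug; check it forward:
Yotunen: start from *mindorug.
  rule 1 (final devoicing): mindorug → mindoruk
  rule 2: no change — mindoruk
  rule 3 (vowel merger): mindoruk → mendoruk
  ⇒ Yotunen mendoruk
Dohanan: start from *mindorug.
  rule 1 (unconditioned shift): mindorug → mintorug
  rule 2: no change — mintorug
  rule 3 (vowel merger): mintorug → minturug
  ⇒ Dohanan minturug
No other proto-form is consistent with every reflex, so the reconstruction is *mindorug.

*mindorug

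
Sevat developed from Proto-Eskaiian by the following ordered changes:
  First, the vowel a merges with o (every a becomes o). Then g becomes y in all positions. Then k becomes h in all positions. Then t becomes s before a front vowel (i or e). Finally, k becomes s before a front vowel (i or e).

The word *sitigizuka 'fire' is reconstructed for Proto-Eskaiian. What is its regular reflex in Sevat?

Sevat: *sitigizuka
  sitigizuka → sitigizuko   [vowel merger]
  sitigizuko → sitiyizuko   [unconditioned shift]
  sitiyizuko → sitiyizuho   [unconditioned shift]
  sitiyizuho → sisiyizuho   [palatalisation]
  sisiyizuho (rule 5 does not apply)
  giving Sevat sisiyizuho.

sisiyizuho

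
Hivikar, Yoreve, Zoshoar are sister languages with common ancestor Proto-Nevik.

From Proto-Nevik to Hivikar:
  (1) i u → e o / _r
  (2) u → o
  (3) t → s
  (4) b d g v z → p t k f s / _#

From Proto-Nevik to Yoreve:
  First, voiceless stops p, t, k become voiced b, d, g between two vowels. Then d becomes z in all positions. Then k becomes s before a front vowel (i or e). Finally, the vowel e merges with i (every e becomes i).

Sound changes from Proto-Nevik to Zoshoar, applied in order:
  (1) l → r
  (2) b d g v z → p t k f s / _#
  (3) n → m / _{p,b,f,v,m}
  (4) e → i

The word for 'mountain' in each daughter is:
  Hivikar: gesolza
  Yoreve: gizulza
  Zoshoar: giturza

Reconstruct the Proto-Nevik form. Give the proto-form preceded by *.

*getulza

Position 5: Hivikar has l, Yoreve has l, Zoshoar has r. Hivikar preserves l here (none of its changes turn any other segment into l), so the proto-segment is *l.
Position 3: Hivikar has s, Yoreve has z, Zoshoar has t. Taking the neighbouring segments as reconstructed: Hivikar s could go back to *t or *s; Yoreve z could go back to *t or *d or *z; Zoshoar t can only go back to *t — the one source consistent with every daughter is *t.
This points to *getulza. Verify forward in each daughter:
Hivikar: *getulza
  getulza (rule 1 does not apply)
  getulza → getolza   [vowel merger]
  getolza → gesolza   [unconditioned shift]
  gesolza (rule 4 does not apply)
  giving Hivikar gesolza.
Yoreve: start from *getulza.
  rule 1 (intervocalic voicing): getulza → gedulza
  rule 2 (unconditioned shift): gedulza → gezulza
  rule 3: no change — gezulza
  rule 4 (vowel merger): gezulza → gizulza
  ⇒ Yoreve gizulza
Zoshoar: *getulza > geturza > giturza  (by unconditioned shift, vowel merger)
Only *getulza yields all of Hivikar gesolza, Yoreve gizulza, Zoshoar giturza.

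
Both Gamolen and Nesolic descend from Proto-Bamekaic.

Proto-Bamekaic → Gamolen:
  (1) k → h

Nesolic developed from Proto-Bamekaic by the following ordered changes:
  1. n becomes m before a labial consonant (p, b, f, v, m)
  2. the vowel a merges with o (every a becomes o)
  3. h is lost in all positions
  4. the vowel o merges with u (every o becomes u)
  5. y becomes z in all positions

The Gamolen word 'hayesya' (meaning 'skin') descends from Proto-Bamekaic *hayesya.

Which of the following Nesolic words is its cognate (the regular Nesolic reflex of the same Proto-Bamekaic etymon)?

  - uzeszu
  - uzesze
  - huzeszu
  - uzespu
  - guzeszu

Nesolic: *hayesya > hoyesyo > oyesyo > uyesyu > uzeszu  (by vowel merger, h-loss, vowel merger, unconditioned shift)

uzeszu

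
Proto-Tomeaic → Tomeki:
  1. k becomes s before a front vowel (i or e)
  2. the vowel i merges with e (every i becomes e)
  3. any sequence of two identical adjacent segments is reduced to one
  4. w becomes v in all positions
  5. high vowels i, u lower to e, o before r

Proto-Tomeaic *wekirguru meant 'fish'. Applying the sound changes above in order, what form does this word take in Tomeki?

Tomeki: *wekirguru
  wekirguru → wesirguru   [palatalisation]
  wesirguru → weserguru   [vowel merger]
  weserguru (rule 3 does not apply)
  weserguru → veserguru   [unconditioned shift]
  veserguru → vesergoru   [pre-rhotic lowering]
  giving Tomeki vesergoru.

vesergoru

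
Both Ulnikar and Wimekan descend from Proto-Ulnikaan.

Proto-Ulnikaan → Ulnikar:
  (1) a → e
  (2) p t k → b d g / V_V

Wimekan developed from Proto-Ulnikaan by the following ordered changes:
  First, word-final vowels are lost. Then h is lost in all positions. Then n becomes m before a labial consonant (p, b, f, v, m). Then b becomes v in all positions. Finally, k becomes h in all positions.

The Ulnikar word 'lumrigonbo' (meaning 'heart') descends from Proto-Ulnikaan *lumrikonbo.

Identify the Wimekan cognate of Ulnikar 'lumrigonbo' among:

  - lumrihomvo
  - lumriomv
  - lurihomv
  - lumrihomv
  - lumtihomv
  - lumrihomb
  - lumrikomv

lumrihomv

Wimekan: *lumrikonbo
  lumrikonbo → lumrikonb   [apocope]
  lumrikonb (rule 2 does not apply)
  lumrikonb → lumrikomb   [nasal place assimilation]
  lumrikomb → lumrikomv   [unconditioned shift]
  lumrikomv → lumrihomv   [unconditioned shift]
  giving Wimekan lumrihomv.
Among the options, 'lumrihomv' alone shows every Wimekan change applied in order.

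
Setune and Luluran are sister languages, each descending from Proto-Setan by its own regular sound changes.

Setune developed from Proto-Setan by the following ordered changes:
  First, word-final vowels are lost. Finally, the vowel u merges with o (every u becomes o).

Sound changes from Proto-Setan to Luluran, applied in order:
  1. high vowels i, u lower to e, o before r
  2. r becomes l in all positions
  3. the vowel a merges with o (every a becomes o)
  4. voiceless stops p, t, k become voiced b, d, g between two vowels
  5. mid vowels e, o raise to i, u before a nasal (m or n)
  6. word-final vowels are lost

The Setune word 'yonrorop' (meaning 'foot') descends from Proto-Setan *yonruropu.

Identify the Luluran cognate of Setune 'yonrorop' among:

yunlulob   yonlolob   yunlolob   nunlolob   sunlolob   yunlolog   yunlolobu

Luluran: *yonruropu
  yonruropu → yonroropu   [pre-rhotic lowering]
  yonroropu → yonlolopu   [unconditioned shift]
  yonlolopu (rule 3 does not apply)
  yonlolopu → yonlolobu   [intervocalic voicing]
  yonlolobu → yunlolobu   [pre-nasal raising]
  yunlolobu → yunlolob   [apocope]
  giving Luluran yunlolob.
The other candidates each miss or misapply at least one Luluran change.

yunlolob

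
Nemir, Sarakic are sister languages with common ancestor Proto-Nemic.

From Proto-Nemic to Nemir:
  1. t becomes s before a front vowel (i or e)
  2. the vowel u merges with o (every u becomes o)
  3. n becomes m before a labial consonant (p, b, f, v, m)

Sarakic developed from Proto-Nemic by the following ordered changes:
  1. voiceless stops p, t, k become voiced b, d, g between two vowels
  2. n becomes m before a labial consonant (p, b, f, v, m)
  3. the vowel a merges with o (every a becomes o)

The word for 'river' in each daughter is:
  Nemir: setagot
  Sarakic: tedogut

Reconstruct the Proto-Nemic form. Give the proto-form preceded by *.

Position 3: Nemir has t, Sarakic has d. Nemir preserves t here (none of its changes turn any other segment into t), so the proto-segment is *t.
Position 1: Nemir has s, Sarakic has t. Sarakic preserves t here (none of its changes turn any other segment into t), so the proto-segment is *t.
Position 4: Nemir has a, Sarakic has o. Nemir preserves a here (none of its changes turn any other segment into a), so the proto-segment is *a.
Continuing position by position gives *tetagut; check it forward:
Nemir: *tetagut > setagut > setagot  (by palatalisation, vowel merger)
Sarakic: start from *tetagut.
  rule 1 (intervocalic voicing): tetagut → tedagut
  rule 2: no change — tedagut
  rule 3 (vowel merger): tedagut → tedogut
  ⇒ Sarakic tedogut
No other proto-form is consistent with every reflex, so the reconstruction is *tetagut.

*tetagut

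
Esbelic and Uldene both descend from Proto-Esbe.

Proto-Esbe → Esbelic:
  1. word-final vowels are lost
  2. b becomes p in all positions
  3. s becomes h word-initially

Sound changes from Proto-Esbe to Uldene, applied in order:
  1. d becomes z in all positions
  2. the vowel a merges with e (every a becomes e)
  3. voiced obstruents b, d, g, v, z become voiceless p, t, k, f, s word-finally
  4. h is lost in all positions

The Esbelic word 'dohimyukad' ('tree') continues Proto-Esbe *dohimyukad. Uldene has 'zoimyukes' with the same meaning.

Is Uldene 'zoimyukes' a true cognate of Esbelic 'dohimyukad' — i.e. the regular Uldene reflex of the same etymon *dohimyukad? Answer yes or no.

yes

Derive the expected Uldene reflex of *dohimyukad:
Uldene: start from *dohimyukad.
  rule 1 (unconditioned shift): dohimyukad → zohimyukaz
  rule 2 (vowel merger): zohimyukaz → zohimyukez
  rule 3 (final devoicing): zohimyukez → zohimyukes
  rule 4 (h-loss): zohimyukes → zoimyukes
  ⇒ Uldene zoimyukes
Uldene 'zoimyukes' matches the regular reflex exactly, so the pair is cognate.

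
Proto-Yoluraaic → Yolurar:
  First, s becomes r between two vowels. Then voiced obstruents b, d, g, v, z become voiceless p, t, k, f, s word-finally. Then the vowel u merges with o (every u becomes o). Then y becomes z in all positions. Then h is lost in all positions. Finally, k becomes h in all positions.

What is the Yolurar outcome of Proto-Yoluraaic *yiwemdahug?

ziwemdaoh

Yolurar: start from *yiwemdahug.
  rule 1: no change — yiwemdahug
  rule 2 (final devoicing): yiwemdahug → yiwemdahuk
  rule 3 (vowel merger): yiwemdahuk → yiwemdahok
  rule 4 (unconditioned shift): yiwemdahok → ziwemdahok
  rule 5 (h-loss): ziwemdahok → ziwemdaok
  rule 6 (unconditioned shift): ziwemdaok → ziwemdaoh
  ⇒ Yolurar ziwemdaoh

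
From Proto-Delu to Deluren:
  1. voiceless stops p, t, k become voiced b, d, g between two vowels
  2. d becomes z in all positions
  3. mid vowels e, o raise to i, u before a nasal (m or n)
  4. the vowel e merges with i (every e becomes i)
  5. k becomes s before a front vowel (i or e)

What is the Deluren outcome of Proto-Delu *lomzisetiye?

Deluren: start from *lomzisetiye.
  rule 1 (intervocalic voicing): lomzisetiye → lomzisediye
  rule 2 (unconditioned shift): lomzisediye → lomziseziye
  rule 3 (pre-nasal raising): lomziseziye → lumziseziye
  rule 4 (vowel merger): lumziseziye → lumzisiziyi
  rule 5: no change — lumzisiziyi
  ⇒ Deluren lumzisiziyi

lumzisiziyi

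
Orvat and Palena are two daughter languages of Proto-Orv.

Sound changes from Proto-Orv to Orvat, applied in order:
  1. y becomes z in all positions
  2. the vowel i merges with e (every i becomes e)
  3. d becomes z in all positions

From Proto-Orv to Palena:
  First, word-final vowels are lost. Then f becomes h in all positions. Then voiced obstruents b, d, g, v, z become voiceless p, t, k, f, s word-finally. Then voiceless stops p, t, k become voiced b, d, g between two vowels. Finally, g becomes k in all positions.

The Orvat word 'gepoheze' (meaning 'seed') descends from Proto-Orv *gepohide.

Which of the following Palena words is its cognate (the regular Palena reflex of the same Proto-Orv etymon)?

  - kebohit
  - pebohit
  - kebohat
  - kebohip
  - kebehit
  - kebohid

kebohit

Palena: start from *gepohide.
  rule 1 (apocope): gepohide → gepohid
  rule 2: no change — gepohid
  rule 3 (final devoicing): gepohid → gepohit
  rule 4 (intervocalic voicing): gepohit → gebohit
  rule 5 (unconditioned shift): gebohit → kebohit
  ⇒ Palena kebohit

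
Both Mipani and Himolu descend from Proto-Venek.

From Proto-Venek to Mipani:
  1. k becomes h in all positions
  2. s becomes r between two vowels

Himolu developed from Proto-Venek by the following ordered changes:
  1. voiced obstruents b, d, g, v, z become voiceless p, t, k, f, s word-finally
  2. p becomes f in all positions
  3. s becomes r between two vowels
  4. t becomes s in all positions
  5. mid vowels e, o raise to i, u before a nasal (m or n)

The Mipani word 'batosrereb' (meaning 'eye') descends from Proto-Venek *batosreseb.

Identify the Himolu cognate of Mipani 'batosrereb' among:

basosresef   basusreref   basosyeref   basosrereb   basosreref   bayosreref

basosreref

Himolu: *batosreseb
  batosreseb → batosresep   [final devoicing]
  batosresep → batosresef   [unconditioned shift]
  batosresef → batosreref   [rhotacism]
  batosreref → basosreref   [unconditioned shift]
  basosreref (rule 5 does not apply)
  giving Himolu basosreref.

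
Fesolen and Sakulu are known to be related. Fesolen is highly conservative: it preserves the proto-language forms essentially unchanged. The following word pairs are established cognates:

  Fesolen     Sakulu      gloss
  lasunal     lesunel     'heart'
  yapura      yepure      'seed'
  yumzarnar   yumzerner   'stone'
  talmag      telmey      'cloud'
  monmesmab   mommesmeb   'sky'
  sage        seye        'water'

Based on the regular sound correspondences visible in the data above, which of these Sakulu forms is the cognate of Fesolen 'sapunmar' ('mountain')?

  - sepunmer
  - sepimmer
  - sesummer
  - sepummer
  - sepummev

sepummer

yapura ~ yepure — Fesolen a corresponds to Sakulu e after a consonant, before a labial obstruent.
monmesmab ~ mommesmeb — Fesolen n corresponds to Sakulu m after a vowel, before a nasal.
yumzarnar ~ yumzerner — Fesolen a corresponds to Sakulu e after a consonant, before r.
Applying these to Fesolen 'sapunmar':
  sapunmar → sepunmar   (a→e after a consonant, before a labial obstruent)
  sepunmar → sepummar   (n→m after a vowel, before a nasal)
  sepummar → sepummer   (a→e after a consonant, before r)
So the Sakulu cognate is 'sepummer'.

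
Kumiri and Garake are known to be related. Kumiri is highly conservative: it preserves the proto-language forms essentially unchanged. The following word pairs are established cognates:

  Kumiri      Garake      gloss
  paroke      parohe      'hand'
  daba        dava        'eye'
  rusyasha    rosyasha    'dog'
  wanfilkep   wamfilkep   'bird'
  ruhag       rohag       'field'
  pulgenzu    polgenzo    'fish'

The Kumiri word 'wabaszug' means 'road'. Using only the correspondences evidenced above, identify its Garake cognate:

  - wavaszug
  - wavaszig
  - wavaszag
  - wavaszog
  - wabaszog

daba ~ dava — Kumiri b corresponds to Garake v between vowels (before a back vowel).
rusyasha ~ rosyasha, ruhag ~ rohag — Kumiri u corresponds to Garake o after a consonant, before a consonant other than r, m, n, p, b, f, v.
Applying these to Kumiri 'wabaszug':
  wabaszug → wavaszug   (b→v between vowels (before a back vowel))
  wavaszug → wavaszog   (u→o after a consonant, before a consonant other than r, m, n, p, b, f, v)
So the Garake cognate is 'wavaszog'.

wavaszog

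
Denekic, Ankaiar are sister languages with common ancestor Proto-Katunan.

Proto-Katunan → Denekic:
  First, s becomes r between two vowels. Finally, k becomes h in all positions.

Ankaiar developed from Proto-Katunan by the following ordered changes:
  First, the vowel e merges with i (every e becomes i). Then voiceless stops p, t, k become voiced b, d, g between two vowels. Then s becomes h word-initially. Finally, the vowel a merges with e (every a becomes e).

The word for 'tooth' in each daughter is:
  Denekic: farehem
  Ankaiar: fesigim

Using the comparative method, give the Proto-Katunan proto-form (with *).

*fasekem

Position 4: Denekic has e, Ankaiar has i. Denekic preserves e here (none of its changes turn any other segment into e), so the proto-segment is *e.
Position 3: Denekic has r, Ankaiar has s. Ankaiar preserves s here (none of its changes turn any other segment into s), so the proto-segment is *s.
Position 6: Denekic has e, Ankaiar has i. Denekic preserves e here (none of its changes turn any other segment into e), so the proto-segment is *e.
Verify the candidate proto-form against each daughter:
Denekic: start from *fasekem.
  rule 1 (rhotacism): fasekem → farekem
  rule 2 (unconditioned shift): farekem → farehem
  ⇒ Denekic farehem
Ankaiar: start from *fasekem.
  rule 1 (vowel merger): fasekem → fasikim
  rule 2 (intervocalic voicing): fasikim → fasigim
  rule 3: no change — fasigim
  rule 4 (vowel merger): fasigim → fesigim
  ⇒ Ankaiar fesigim
No other proto-form is consistent with every reflex, so the reconstruction is *fasekem.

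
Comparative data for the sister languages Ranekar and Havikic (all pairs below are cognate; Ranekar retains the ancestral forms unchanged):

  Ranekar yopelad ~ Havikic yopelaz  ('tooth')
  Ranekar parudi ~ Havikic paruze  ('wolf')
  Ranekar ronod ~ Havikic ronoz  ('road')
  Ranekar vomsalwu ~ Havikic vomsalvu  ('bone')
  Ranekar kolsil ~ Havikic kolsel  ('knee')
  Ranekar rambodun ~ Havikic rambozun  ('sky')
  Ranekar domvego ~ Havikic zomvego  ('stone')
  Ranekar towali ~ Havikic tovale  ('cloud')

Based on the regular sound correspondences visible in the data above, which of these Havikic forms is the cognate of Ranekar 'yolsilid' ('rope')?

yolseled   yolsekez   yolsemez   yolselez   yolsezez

yolselez

kolsil ~ kolsel — Ranekar i corresponds to Havikic e after a consonant, before a consonant other than r, m, n, p, b, f, v.
yopelad ~ yopelaz, ronod ~ ronoz — Ranekar d corresponds to Havikic z word-finally.
Applying these to Ranekar 'yolsilid':
  yolsilid → yolselid   (i→e after a consonant, before a consonant other than r, m, n, p, b, f, v)
  yolselid → yolseled   (i→e after a consonant, before a consonant other than r, m, n, p, b, f, v)
  yolseled → yolselez   (d→z word-finally)
So the Havikic cognate is 'yolselez'.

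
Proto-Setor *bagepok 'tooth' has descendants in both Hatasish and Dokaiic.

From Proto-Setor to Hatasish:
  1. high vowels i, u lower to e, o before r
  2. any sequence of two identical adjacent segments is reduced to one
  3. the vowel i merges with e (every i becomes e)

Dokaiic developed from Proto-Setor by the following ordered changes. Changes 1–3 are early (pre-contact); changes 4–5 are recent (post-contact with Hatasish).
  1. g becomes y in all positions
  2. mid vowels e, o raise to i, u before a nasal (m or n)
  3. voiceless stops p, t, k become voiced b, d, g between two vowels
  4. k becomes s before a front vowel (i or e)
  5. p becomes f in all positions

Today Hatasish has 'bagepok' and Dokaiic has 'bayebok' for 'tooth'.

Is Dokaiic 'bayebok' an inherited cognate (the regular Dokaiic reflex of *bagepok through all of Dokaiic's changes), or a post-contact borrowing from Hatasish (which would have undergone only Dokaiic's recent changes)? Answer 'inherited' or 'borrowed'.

If inherited, *bagepok would pass through all of Dokaiic's changes:
Dokaiic: *bagepok
  bagepok → bayepok   [unconditioned shift]
  bayepok (rule 2 does not apply)
  bayepok → bayebok   [intervocalic voicing]
  bayebok (rule 4 does not apply)
  bayebok (rule 5 does not apply)
  giving Dokaiic bayebok.
If borrowed from Hatasish 'bagepok' after the early changes, it would undergo only the recent ones:
  rule 4 (palatalisation): no change (bagepok)
  rule 5 (unconditioned shift): bagepok → bagefok
  ⇒ as a loan: bagefok
Dokaiic 'bayebok' matches the inherited outcome exactly, so it is an inherited cognate, not a loan.

inherited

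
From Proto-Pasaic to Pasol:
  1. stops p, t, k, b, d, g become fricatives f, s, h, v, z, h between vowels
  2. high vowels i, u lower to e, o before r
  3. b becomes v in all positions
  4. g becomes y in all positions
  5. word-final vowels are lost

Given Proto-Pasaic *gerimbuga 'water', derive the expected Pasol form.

Pasol: *gerimbuga
  gerimbuga → gerimbuha   [intervocalic lenition]
  gerimbuha (rule 2 does not apply)
  gerimbuha → gerimvuha   [unconditioned shift]
  gerimvuha → yerimvuha   [unconditioned shift]
  yerimvuha → yerimvuh   [apocope]
  giving Pasol yerimvuh.

yerimvuh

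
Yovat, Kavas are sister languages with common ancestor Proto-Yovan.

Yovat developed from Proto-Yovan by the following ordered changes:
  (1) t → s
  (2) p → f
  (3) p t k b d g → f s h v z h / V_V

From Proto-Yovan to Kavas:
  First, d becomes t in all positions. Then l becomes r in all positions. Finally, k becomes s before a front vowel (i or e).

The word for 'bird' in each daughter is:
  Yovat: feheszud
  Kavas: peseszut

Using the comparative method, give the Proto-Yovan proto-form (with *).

*pekeszud

Position 3: Yovat has h, Kavas has s. Taking the neighbouring segments as reconstructed: Yovat h could go back to *k or *g or *h; Kavas s could go back to *k or *s — the one source consistent with every daughter is *k.
Position 1: Yovat has f, Kavas has p. Kavas preserves p here (none of its changes turn any other segment into p), so the proto-segment is *p.
Position 8: Yovat has d, Kavas has t. Yovat preserves d here (none of its changes turn any other segment into d), so the proto-segment is *d.
This points to *pekeszud. Verify forward in each daughter:
Yovat: *pekeszud
  pekeszud (rule 1 does not apply)
  pekeszud → fekeszud   [unconditioned shift]
  fekeszud → feheszud   [intervocalic lenition]
  giving Yovat feheszud.
Kavas: *pekeszud > pekeszut > peseszut  (by unconditioned shift, palatalisation)
*pekeszud is the unique common source.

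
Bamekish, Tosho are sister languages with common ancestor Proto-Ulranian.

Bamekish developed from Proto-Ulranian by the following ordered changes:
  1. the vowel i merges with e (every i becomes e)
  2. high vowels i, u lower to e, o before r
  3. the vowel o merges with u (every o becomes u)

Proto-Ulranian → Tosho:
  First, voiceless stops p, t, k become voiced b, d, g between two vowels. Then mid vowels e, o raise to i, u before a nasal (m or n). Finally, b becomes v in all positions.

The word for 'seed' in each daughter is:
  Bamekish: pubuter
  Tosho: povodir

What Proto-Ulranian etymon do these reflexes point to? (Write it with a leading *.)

Position 3: Bamekish has b, Tosho has v. Bamekish preserves b here (none of its changes turn any other segment into b), so the proto-segment is *b.
Position 6: Bamekish has e, Tosho has i. Taking the neighbouring segments as reconstructed: Bamekish e could go back to *e or *i; Tosho i can only go back to *i — the one source consistent with every daughter is *i.
Position 4: Bamekish has u, Tosho has o. Tosho preserves o here (none of its changes turn any other segment into o), so the proto-segment is *o.
Verify the candidate proto-form against each daughter:
Bamekish: *pobotir > poboter > pubuter  (by vowel merger, vowel merger)
Tosho: *pobotir
  pobotir → pobodir   [intervocalic voicing]
  pobodir (rule 2 does not apply)
  pobodir → povodir   [unconditioned shift]
  giving Tosho povodir.
No other proto-form is consistent with every reflex, so the reconstruction is *pobotir.

*pobotir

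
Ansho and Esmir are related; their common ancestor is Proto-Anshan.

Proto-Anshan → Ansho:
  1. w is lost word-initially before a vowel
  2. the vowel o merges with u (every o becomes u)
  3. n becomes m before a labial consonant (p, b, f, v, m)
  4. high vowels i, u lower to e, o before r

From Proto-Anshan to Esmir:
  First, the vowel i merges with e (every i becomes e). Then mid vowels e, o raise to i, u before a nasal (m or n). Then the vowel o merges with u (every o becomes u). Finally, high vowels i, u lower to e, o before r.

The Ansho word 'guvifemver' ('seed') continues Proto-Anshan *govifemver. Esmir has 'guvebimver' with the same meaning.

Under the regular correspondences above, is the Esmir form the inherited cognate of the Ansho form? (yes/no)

Derive the expected Esmir reflex of *govifemver:
Esmir: *govifemver > govefemver > govefimver > guvefimver  (by vowel merger, pre-nasal raising, vowel merger)
The regular Esmir reflex would be 'guvefimver', but the attested form is 'guvebimver'. The correspondence is irregular, so they are not cognates (the Esmir form has a different source).

no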